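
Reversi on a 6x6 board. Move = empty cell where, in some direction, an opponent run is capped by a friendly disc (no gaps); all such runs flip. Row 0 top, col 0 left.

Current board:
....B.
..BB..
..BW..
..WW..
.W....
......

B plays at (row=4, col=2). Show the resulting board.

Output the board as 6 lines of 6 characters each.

Answer: ....B.
..BB..
..BW..
..BW..
.WB...
......

Derivation:
Place B at (4,2); scan 8 dirs for brackets.
Dir NW: first cell '.' (not opp) -> no flip
Dir N: opp run (3,2) capped by B -> flip
Dir NE: opp run (3,3), next='.' -> no flip
Dir W: opp run (4,1), next='.' -> no flip
Dir E: first cell '.' (not opp) -> no flip
Dir SW: first cell '.' (not opp) -> no flip
Dir S: first cell '.' (not opp) -> no flip
Dir SE: first cell '.' (not opp) -> no flip
All flips: (3,2)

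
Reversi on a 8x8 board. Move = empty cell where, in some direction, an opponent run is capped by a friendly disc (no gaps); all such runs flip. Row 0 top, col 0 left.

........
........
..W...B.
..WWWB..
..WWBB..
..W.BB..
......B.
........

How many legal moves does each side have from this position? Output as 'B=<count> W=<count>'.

-- B to move --
(1,1): flips 2 -> legal
(1,2): no bracket -> illegal
(1,3): no bracket -> illegal
(2,1): flips 2 -> legal
(2,3): flips 1 -> legal
(2,4): flips 1 -> legal
(2,5): no bracket -> illegal
(3,1): flips 3 -> legal
(4,1): flips 2 -> legal
(5,1): no bracket -> illegal
(5,3): no bracket -> illegal
(6,1): no bracket -> illegal
(6,2): no bracket -> illegal
(6,3): no bracket -> illegal
B mobility = 6
-- W to move --
(1,5): no bracket -> illegal
(1,6): no bracket -> illegal
(1,7): no bracket -> illegal
(2,4): no bracket -> illegal
(2,5): no bracket -> illegal
(2,7): no bracket -> illegal
(3,6): flips 1 -> legal
(3,7): no bracket -> illegal
(4,6): flips 2 -> legal
(5,3): no bracket -> illegal
(5,6): flips 1 -> legal
(5,7): no bracket -> illegal
(6,3): no bracket -> illegal
(6,4): flips 2 -> legal
(6,5): flips 1 -> legal
(6,7): no bracket -> illegal
(7,5): no bracket -> illegal
(7,6): no bracket -> illegal
(7,7): flips 3 -> legal
W mobility = 6

Answer: B=6 W=6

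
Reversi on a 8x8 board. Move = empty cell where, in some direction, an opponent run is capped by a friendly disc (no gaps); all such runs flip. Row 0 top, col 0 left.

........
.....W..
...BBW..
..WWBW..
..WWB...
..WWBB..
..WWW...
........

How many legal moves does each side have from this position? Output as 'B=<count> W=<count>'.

-- B to move --
(0,4): no bracket -> illegal
(0,5): no bracket -> illegal
(0,6): flips 1 -> legal
(1,4): no bracket -> illegal
(1,6): flips 1 -> legal
(2,1): flips 2 -> legal
(2,2): flips 1 -> legal
(2,6): flips 2 -> legal
(3,1): flips 2 -> legal
(3,6): flips 1 -> legal
(4,1): flips 3 -> legal
(4,5): no bracket -> illegal
(4,6): flips 1 -> legal
(5,1): flips 4 -> legal
(6,1): flips 2 -> legal
(6,5): no bracket -> illegal
(7,1): flips 2 -> legal
(7,2): flips 1 -> legal
(7,3): flips 5 -> legal
(7,4): flips 1 -> legal
(7,5): no bracket -> illegal
B mobility = 15
-- W to move --
(1,2): no bracket -> illegal
(1,3): flips 2 -> legal
(1,4): flips 5 -> legal
(2,2): flips 2 -> legal
(4,5): flips 2 -> legal
(4,6): flips 1 -> legal
(5,6): flips 2 -> legal
(6,5): flips 1 -> legal
(6,6): flips 2 -> legal
W mobility = 8

Answer: B=15 W=8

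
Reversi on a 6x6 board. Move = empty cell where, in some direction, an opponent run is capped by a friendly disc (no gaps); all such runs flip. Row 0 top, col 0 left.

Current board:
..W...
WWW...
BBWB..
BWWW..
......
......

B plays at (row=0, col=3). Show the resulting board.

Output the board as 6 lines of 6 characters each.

Place B at (0,3); scan 8 dirs for brackets.
Dir NW: edge -> no flip
Dir N: edge -> no flip
Dir NE: edge -> no flip
Dir W: opp run (0,2), next='.' -> no flip
Dir E: first cell '.' (not opp) -> no flip
Dir SW: opp run (1,2) capped by B -> flip
Dir S: first cell '.' (not opp) -> no flip
Dir SE: first cell '.' (not opp) -> no flip
All flips: (1,2)

Answer: ..WB..
WWB...
BBWB..
BWWW..
......
......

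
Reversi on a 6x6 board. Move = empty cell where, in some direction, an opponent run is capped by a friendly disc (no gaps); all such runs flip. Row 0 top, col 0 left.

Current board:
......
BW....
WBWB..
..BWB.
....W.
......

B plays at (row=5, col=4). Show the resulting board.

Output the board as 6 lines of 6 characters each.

Answer: ......
BW....
WBWB..
..BWB.
....B.
....B.

Derivation:
Place B at (5,4); scan 8 dirs for brackets.
Dir NW: first cell '.' (not opp) -> no flip
Dir N: opp run (4,4) capped by B -> flip
Dir NE: first cell '.' (not opp) -> no flip
Dir W: first cell '.' (not opp) -> no flip
Dir E: first cell '.' (not opp) -> no flip
Dir SW: edge -> no flip
Dir S: edge -> no flip
Dir SE: edge -> no flip
All flips: (4,4)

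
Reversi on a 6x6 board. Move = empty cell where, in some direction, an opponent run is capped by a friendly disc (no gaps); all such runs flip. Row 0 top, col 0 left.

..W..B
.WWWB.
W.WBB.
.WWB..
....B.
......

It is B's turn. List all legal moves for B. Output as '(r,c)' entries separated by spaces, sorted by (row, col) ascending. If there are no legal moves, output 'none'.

Answer: (0,0) (0,1) (0,3) (1,0) (2,1) (3,0) (4,1)

Derivation:
(0,0): flips 2 -> legal
(0,1): flips 1 -> legal
(0,3): flips 1 -> legal
(0,4): no bracket -> illegal
(1,0): flips 3 -> legal
(2,1): flips 1 -> legal
(3,0): flips 2 -> legal
(4,0): no bracket -> illegal
(4,1): flips 1 -> legal
(4,2): no bracket -> illegal
(4,3): no bracket -> illegal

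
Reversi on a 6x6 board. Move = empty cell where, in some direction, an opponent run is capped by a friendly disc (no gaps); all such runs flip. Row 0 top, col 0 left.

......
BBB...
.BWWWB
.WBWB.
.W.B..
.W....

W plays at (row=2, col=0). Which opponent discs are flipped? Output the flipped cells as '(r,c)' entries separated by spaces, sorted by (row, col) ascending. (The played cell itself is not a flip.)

Dir NW: edge -> no flip
Dir N: opp run (1,0), next='.' -> no flip
Dir NE: opp run (1,1), next='.' -> no flip
Dir W: edge -> no flip
Dir E: opp run (2,1) capped by W -> flip
Dir SW: edge -> no flip
Dir S: first cell '.' (not opp) -> no flip
Dir SE: first cell 'W' (not opp) -> no flip

Answer: (2,1)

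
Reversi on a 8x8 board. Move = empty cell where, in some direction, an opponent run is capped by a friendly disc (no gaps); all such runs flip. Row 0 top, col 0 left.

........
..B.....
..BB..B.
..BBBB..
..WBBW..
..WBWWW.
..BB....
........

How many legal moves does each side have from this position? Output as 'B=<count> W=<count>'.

-- B to move --
(3,1): flips 1 -> legal
(3,6): flips 2 -> legal
(4,1): flips 2 -> legal
(4,6): flips 1 -> legal
(4,7): no bracket -> illegal
(5,1): flips 2 -> legal
(5,7): flips 3 -> legal
(6,1): flips 1 -> legal
(6,4): flips 1 -> legal
(6,5): flips 3 -> legal
(6,6): flips 1 -> legal
(6,7): flips 2 -> legal
B mobility = 11
-- W to move --
(0,1): flips 3 -> legal
(0,2): flips 3 -> legal
(0,3): no bracket -> illegal
(1,1): flips 3 -> legal
(1,3): no bracket -> illegal
(1,4): no bracket -> illegal
(1,5): no bracket -> illegal
(1,6): no bracket -> illegal
(1,7): no bracket -> illegal
(2,1): flips 2 -> legal
(2,4): flips 3 -> legal
(2,5): flips 3 -> legal
(2,7): no bracket -> illegal
(3,1): no bracket -> illegal
(3,6): no bracket -> illegal
(3,7): no bracket -> illegal
(4,1): no bracket -> illegal
(4,6): no bracket -> illegal
(5,1): no bracket -> illegal
(6,1): no bracket -> illegal
(6,4): flips 1 -> legal
(7,1): no bracket -> illegal
(7,2): flips 2 -> legal
(7,3): no bracket -> illegal
(7,4): flips 1 -> legal
W mobility = 9

Answer: B=11 W=9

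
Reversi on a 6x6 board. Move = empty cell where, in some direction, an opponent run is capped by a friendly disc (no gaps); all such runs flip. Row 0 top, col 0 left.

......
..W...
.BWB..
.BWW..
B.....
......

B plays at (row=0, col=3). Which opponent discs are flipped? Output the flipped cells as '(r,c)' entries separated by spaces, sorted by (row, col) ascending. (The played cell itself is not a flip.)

Answer: (1,2)

Derivation:
Dir NW: edge -> no flip
Dir N: edge -> no flip
Dir NE: edge -> no flip
Dir W: first cell '.' (not opp) -> no flip
Dir E: first cell '.' (not opp) -> no flip
Dir SW: opp run (1,2) capped by B -> flip
Dir S: first cell '.' (not opp) -> no flip
Dir SE: first cell '.' (not opp) -> no flip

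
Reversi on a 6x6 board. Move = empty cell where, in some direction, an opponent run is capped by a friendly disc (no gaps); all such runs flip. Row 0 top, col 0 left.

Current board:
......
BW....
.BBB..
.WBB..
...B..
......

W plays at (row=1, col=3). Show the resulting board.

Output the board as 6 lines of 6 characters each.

Answer: ......
BW.W..
.BWB..
.WBB..
...B..
......

Derivation:
Place W at (1,3); scan 8 dirs for brackets.
Dir NW: first cell '.' (not opp) -> no flip
Dir N: first cell '.' (not opp) -> no flip
Dir NE: first cell '.' (not opp) -> no flip
Dir W: first cell '.' (not opp) -> no flip
Dir E: first cell '.' (not opp) -> no flip
Dir SW: opp run (2,2) capped by W -> flip
Dir S: opp run (2,3) (3,3) (4,3), next='.' -> no flip
Dir SE: first cell '.' (not opp) -> no flip
All flips: (2,2)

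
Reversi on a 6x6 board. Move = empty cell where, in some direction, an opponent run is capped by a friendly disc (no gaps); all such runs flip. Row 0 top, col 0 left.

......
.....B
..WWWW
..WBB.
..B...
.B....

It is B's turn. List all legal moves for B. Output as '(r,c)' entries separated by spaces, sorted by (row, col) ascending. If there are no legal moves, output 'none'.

Answer: (1,1) (1,2) (1,3) (1,4) (3,1) (3,5)

Derivation:
(1,1): flips 1 -> legal
(1,2): flips 3 -> legal
(1,3): flips 1 -> legal
(1,4): flips 1 -> legal
(2,1): no bracket -> illegal
(3,1): flips 1 -> legal
(3,5): flips 1 -> legal
(4,1): no bracket -> illegal
(4,3): no bracket -> illegal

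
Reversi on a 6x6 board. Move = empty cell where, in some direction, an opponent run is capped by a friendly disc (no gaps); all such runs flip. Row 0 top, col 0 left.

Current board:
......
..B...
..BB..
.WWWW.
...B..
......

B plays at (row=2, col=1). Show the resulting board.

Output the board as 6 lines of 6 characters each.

Answer: ......
..B...
.BBB..
.WBWW.
...B..
......

Derivation:
Place B at (2,1); scan 8 dirs for brackets.
Dir NW: first cell '.' (not opp) -> no flip
Dir N: first cell '.' (not opp) -> no flip
Dir NE: first cell 'B' (not opp) -> no flip
Dir W: first cell '.' (not opp) -> no flip
Dir E: first cell 'B' (not opp) -> no flip
Dir SW: first cell '.' (not opp) -> no flip
Dir S: opp run (3,1), next='.' -> no flip
Dir SE: opp run (3,2) capped by B -> flip
All flips: (3,2)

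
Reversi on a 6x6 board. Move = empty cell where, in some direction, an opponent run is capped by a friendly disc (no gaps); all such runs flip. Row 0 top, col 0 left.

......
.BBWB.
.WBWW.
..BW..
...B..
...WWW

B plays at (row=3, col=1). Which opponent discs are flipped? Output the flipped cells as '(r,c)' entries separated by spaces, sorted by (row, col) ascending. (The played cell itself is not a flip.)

Dir NW: first cell '.' (not opp) -> no flip
Dir N: opp run (2,1) capped by B -> flip
Dir NE: first cell 'B' (not opp) -> no flip
Dir W: first cell '.' (not opp) -> no flip
Dir E: first cell 'B' (not opp) -> no flip
Dir SW: first cell '.' (not opp) -> no flip
Dir S: first cell '.' (not opp) -> no flip
Dir SE: first cell '.' (not opp) -> no flip

Answer: (2,1)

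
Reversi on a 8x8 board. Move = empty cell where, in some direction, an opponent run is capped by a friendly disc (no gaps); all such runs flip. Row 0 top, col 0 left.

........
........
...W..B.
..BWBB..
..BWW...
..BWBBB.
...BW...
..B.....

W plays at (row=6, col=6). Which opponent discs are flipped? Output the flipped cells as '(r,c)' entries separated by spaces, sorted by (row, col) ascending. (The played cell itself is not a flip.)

Answer: (5,5)

Derivation:
Dir NW: opp run (5,5) capped by W -> flip
Dir N: opp run (5,6), next='.' -> no flip
Dir NE: first cell '.' (not opp) -> no flip
Dir W: first cell '.' (not opp) -> no flip
Dir E: first cell '.' (not opp) -> no flip
Dir SW: first cell '.' (not opp) -> no flip
Dir S: first cell '.' (not opp) -> no flip
Dir SE: first cell '.' (not opp) -> no flip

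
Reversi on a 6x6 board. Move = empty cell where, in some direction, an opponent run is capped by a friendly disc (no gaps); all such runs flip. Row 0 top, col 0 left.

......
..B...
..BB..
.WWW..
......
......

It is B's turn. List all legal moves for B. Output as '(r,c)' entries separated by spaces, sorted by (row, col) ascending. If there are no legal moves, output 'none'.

(2,0): no bracket -> illegal
(2,1): no bracket -> illegal
(2,4): no bracket -> illegal
(3,0): no bracket -> illegal
(3,4): no bracket -> illegal
(4,0): flips 1 -> legal
(4,1): flips 1 -> legal
(4,2): flips 1 -> legal
(4,3): flips 1 -> legal
(4,4): flips 1 -> legal

Answer: (4,0) (4,1) (4,2) (4,3) (4,4)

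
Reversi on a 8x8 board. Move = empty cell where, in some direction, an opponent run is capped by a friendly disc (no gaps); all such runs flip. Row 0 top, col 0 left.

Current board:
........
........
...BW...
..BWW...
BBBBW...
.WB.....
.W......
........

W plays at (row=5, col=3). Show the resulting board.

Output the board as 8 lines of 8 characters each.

Answer: ........
........
...BW...
..BWW...
BBBWW...
.WWW....
.W......
........

Derivation:
Place W at (5,3); scan 8 dirs for brackets.
Dir NW: opp run (4,2), next='.' -> no flip
Dir N: opp run (4,3) capped by W -> flip
Dir NE: first cell 'W' (not opp) -> no flip
Dir W: opp run (5,2) capped by W -> flip
Dir E: first cell '.' (not opp) -> no flip
Dir SW: first cell '.' (not opp) -> no flip
Dir S: first cell '.' (not opp) -> no flip
Dir SE: first cell '.' (not opp) -> no flip
All flips: (4,3) (5,2)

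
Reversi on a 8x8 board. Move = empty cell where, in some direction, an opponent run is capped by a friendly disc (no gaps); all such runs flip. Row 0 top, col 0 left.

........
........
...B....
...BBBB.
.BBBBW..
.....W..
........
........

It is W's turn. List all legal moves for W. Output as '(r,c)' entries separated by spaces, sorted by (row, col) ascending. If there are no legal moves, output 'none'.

(1,2): flips 2 -> legal
(1,3): no bracket -> illegal
(1,4): no bracket -> illegal
(2,2): flips 2 -> legal
(2,4): no bracket -> illegal
(2,5): flips 1 -> legal
(2,6): no bracket -> illegal
(2,7): flips 1 -> legal
(3,0): no bracket -> illegal
(3,1): no bracket -> illegal
(3,2): no bracket -> illegal
(3,7): no bracket -> illegal
(4,0): flips 4 -> legal
(4,6): no bracket -> illegal
(4,7): no bracket -> illegal
(5,0): no bracket -> illegal
(5,1): no bracket -> illegal
(5,2): no bracket -> illegal
(5,3): no bracket -> illegal
(5,4): no bracket -> illegal

Answer: (1,2) (2,2) (2,5) (2,7) (4,0)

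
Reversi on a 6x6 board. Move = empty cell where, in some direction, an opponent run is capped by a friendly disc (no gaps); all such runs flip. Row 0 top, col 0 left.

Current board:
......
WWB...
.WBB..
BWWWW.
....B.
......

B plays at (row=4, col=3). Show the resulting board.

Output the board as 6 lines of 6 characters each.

Place B at (4,3); scan 8 dirs for brackets.
Dir NW: opp run (3,2) (2,1) (1,0), next=edge -> no flip
Dir N: opp run (3,3) capped by B -> flip
Dir NE: opp run (3,4), next='.' -> no flip
Dir W: first cell '.' (not opp) -> no flip
Dir E: first cell 'B' (not opp) -> no flip
Dir SW: first cell '.' (not opp) -> no flip
Dir S: first cell '.' (not opp) -> no flip
Dir SE: first cell '.' (not opp) -> no flip
All flips: (3,3)

Answer: ......
WWB...
.WBB..
BWWBW.
...BB.
......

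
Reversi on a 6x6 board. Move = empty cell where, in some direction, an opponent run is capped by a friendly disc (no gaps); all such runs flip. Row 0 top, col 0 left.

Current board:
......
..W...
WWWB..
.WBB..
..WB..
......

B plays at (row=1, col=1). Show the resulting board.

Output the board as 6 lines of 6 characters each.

Answer: ......
.BW...
WWBB..
.WBB..
..WB..
......

Derivation:
Place B at (1,1); scan 8 dirs for brackets.
Dir NW: first cell '.' (not opp) -> no flip
Dir N: first cell '.' (not opp) -> no flip
Dir NE: first cell '.' (not opp) -> no flip
Dir W: first cell '.' (not opp) -> no flip
Dir E: opp run (1,2), next='.' -> no flip
Dir SW: opp run (2,0), next=edge -> no flip
Dir S: opp run (2,1) (3,1), next='.' -> no flip
Dir SE: opp run (2,2) capped by B -> flip
All flips: (2,2)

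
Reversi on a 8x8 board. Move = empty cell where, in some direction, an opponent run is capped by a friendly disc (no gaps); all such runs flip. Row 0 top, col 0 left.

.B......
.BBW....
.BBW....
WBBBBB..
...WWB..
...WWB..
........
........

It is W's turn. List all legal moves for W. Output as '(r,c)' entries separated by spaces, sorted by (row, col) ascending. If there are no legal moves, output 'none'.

(0,0): flips 3 -> legal
(0,2): no bracket -> illegal
(0,3): flips 2 -> legal
(1,0): flips 4 -> legal
(2,0): flips 2 -> legal
(2,4): flips 1 -> legal
(2,5): flips 1 -> legal
(2,6): flips 1 -> legal
(3,6): flips 6 -> legal
(4,0): flips 2 -> legal
(4,1): flips 1 -> legal
(4,2): no bracket -> illegal
(4,6): flips 1 -> legal
(5,6): flips 3 -> legal
(6,4): no bracket -> illegal
(6,5): no bracket -> illegal
(6,6): flips 1 -> legal

Answer: (0,0) (0,3) (1,0) (2,0) (2,4) (2,5) (2,6) (3,6) (4,0) (4,1) (4,6) (5,6) (6,6)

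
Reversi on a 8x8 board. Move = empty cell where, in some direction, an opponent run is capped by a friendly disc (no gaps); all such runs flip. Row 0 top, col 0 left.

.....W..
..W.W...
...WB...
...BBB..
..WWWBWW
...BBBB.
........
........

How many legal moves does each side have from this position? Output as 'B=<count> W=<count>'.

Answer: B=12 W=11

Derivation:
-- B to move --
(0,1): flips 2 -> legal
(0,2): no bracket -> illegal
(0,3): no bracket -> illegal
(0,4): flips 1 -> legal
(0,6): no bracket -> illegal
(1,1): no bracket -> illegal
(1,3): flips 1 -> legal
(1,5): no bracket -> illegal
(1,6): no bracket -> illegal
(2,1): no bracket -> illegal
(2,2): flips 1 -> legal
(2,5): no bracket -> illegal
(3,1): flips 1 -> legal
(3,2): flips 1 -> legal
(3,6): flips 1 -> legal
(3,7): flips 1 -> legal
(4,1): flips 3 -> legal
(5,1): flips 1 -> legal
(5,2): flips 1 -> legal
(5,7): flips 1 -> legal
B mobility = 12
-- W to move --
(1,3): flips 2 -> legal
(1,5): flips 2 -> legal
(2,2): flips 1 -> legal
(2,5): flips 2 -> legal
(2,6): flips 1 -> legal
(3,2): no bracket -> illegal
(3,6): no bracket -> illegal
(5,2): no bracket -> illegal
(5,7): no bracket -> illegal
(6,2): flips 1 -> legal
(6,3): flips 1 -> legal
(6,4): flips 3 -> legal
(6,5): flips 2 -> legal
(6,6): flips 2 -> legal
(6,7): flips 3 -> legal
W mobility = 11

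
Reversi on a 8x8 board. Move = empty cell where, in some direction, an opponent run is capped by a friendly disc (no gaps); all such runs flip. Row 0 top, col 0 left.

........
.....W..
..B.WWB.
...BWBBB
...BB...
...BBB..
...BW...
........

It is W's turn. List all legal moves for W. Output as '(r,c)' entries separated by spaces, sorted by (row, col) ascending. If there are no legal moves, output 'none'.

Answer: (2,7) (3,2) (4,2) (4,5) (4,6) (4,7) (5,2) (6,2)

Derivation:
(1,1): no bracket -> illegal
(1,2): no bracket -> illegal
(1,3): no bracket -> illegal
(1,6): no bracket -> illegal
(1,7): no bracket -> illegal
(2,1): no bracket -> illegal
(2,3): no bracket -> illegal
(2,7): flips 1 -> legal
(3,1): no bracket -> illegal
(3,2): flips 1 -> legal
(4,2): flips 2 -> legal
(4,5): flips 1 -> legal
(4,6): flips 2 -> legal
(4,7): flips 1 -> legal
(5,2): flips 1 -> legal
(5,6): no bracket -> illegal
(6,2): flips 1 -> legal
(6,5): no bracket -> illegal
(6,6): no bracket -> illegal
(7,2): no bracket -> illegal
(7,3): no bracket -> illegal
(7,4): no bracket -> illegal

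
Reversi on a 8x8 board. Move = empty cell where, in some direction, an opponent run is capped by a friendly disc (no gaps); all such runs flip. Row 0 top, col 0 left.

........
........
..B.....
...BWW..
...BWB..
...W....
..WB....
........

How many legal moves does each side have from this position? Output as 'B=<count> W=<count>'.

Answer: B=5 W=10

Derivation:
-- B to move --
(2,3): flips 1 -> legal
(2,4): no bracket -> illegal
(2,5): flips 2 -> legal
(2,6): no bracket -> illegal
(3,6): flips 2 -> legal
(4,2): no bracket -> illegal
(4,6): no bracket -> illegal
(5,1): no bracket -> illegal
(5,2): no bracket -> illegal
(5,4): no bracket -> illegal
(5,5): flips 1 -> legal
(6,1): flips 1 -> legal
(6,4): no bracket -> illegal
(7,1): no bracket -> illegal
(7,2): no bracket -> illegal
(7,3): no bracket -> illegal
B mobility = 5
-- W to move --
(1,1): flips 2 -> legal
(1,2): no bracket -> illegal
(1,3): no bracket -> illegal
(2,1): no bracket -> illegal
(2,3): flips 2 -> legal
(2,4): no bracket -> illegal
(3,1): no bracket -> illegal
(3,2): flips 1 -> legal
(3,6): no bracket -> illegal
(4,2): flips 1 -> legal
(4,6): flips 1 -> legal
(5,2): flips 1 -> legal
(5,4): no bracket -> illegal
(5,5): flips 1 -> legal
(5,6): flips 1 -> legal
(6,4): flips 1 -> legal
(7,2): no bracket -> illegal
(7,3): flips 1 -> legal
(7,4): no bracket -> illegal
W mobility = 10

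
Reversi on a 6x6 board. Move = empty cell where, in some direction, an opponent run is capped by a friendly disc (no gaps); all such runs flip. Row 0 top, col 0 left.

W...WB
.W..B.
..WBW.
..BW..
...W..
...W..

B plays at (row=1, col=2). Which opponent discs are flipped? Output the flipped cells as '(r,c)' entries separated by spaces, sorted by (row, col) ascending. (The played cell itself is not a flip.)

Answer: (2,2)

Derivation:
Dir NW: first cell '.' (not opp) -> no flip
Dir N: first cell '.' (not opp) -> no flip
Dir NE: first cell '.' (not opp) -> no flip
Dir W: opp run (1,1), next='.' -> no flip
Dir E: first cell '.' (not opp) -> no flip
Dir SW: first cell '.' (not opp) -> no flip
Dir S: opp run (2,2) capped by B -> flip
Dir SE: first cell 'B' (not opp) -> no flip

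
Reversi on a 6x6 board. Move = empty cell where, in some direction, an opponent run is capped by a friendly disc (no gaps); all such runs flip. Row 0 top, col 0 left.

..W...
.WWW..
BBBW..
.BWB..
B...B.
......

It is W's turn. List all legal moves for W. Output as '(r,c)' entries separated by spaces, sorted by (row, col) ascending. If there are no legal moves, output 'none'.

(1,0): flips 1 -> legal
(2,4): no bracket -> illegal
(3,0): flips 2 -> legal
(3,4): flips 1 -> legal
(3,5): no bracket -> illegal
(4,1): flips 2 -> legal
(4,2): no bracket -> illegal
(4,3): flips 1 -> legal
(4,5): no bracket -> illegal
(5,0): no bracket -> illegal
(5,1): no bracket -> illegal
(5,3): no bracket -> illegal
(5,4): no bracket -> illegal
(5,5): flips 3 -> legal

Answer: (1,0) (3,0) (3,4) (4,1) (4,3) (5,5)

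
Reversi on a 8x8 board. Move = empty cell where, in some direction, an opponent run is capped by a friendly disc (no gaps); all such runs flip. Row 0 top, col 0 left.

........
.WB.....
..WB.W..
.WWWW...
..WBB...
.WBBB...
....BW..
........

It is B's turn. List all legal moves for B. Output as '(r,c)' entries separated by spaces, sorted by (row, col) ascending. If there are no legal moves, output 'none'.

(0,0): flips 3 -> legal
(0,1): no bracket -> illegal
(0,2): no bracket -> illegal
(1,0): flips 1 -> legal
(1,3): no bracket -> illegal
(1,4): no bracket -> illegal
(1,5): no bracket -> illegal
(1,6): flips 2 -> legal
(2,0): flips 2 -> legal
(2,1): flips 2 -> legal
(2,4): flips 1 -> legal
(2,6): no bracket -> illegal
(3,0): no bracket -> illegal
(3,5): no bracket -> illegal
(3,6): no bracket -> illegal
(4,0): no bracket -> illegal
(4,1): flips 2 -> legal
(4,5): flips 1 -> legal
(5,0): flips 1 -> legal
(5,5): no bracket -> illegal
(5,6): no bracket -> illegal
(6,0): no bracket -> illegal
(6,1): no bracket -> illegal
(6,2): no bracket -> illegal
(6,6): flips 1 -> legal
(7,4): no bracket -> illegal
(7,5): no bracket -> illegal
(7,6): flips 1 -> legal

Answer: (0,0) (1,0) (1,6) (2,0) (2,1) (2,4) (4,1) (4,5) (5,0) (6,6) (7,6)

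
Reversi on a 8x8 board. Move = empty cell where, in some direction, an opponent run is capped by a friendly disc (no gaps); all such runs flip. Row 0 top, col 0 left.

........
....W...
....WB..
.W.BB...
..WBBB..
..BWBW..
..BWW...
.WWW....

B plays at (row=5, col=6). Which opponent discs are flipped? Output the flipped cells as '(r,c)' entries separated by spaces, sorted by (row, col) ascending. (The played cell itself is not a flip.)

Dir NW: first cell 'B' (not opp) -> no flip
Dir N: first cell '.' (not opp) -> no flip
Dir NE: first cell '.' (not opp) -> no flip
Dir W: opp run (5,5) capped by B -> flip
Dir E: first cell '.' (not opp) -> no flip
Dir SW: first cell '.' (not opp) -> no flip
Dir S: first cell '.' (not opp) -> no flip
Dir SE: first cell '.' (not opp) -> no flip

Answer: (5,5)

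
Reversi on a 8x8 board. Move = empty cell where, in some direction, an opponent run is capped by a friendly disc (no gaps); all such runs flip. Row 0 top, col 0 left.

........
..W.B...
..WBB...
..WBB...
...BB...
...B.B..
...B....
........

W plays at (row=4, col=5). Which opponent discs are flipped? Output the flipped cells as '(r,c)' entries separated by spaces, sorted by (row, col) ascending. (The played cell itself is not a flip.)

Answer: (2,3) (3,4)

Derivation:
Dir NW: opp run (3,4) (2,3) capped by W -> flip
Dir N: first cell '.' (not opp) -> no flip
Dir NE: first cell '.' (not opp) -> no flip
Dir W: opp run (4,4) (4,3), next='.' -> no flip
Dir E: first cell '.' (not opp) -> no flip
Dir SW: first cell '.' (not opp) -> no flip
Dir S: opp run (5,5), next='.' -> no flip
Dir SE: first cell '.' (not opp) -> no flip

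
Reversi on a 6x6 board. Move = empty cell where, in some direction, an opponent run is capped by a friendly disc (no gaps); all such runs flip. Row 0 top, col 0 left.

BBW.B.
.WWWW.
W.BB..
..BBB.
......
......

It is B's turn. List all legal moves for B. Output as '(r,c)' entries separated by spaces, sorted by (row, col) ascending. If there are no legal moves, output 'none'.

(0,3): flips 2 -> legal
(0,5): flips 1 -> legal
(1,0): no bracket -> illegal
(1,5): no bracket -> illegal
(2,1): flips 1 -> legal
(2,4): flips 1 -> legal
(2,5): no bracket -> illegal
(3,0): no bracket -> illegal
(3,1): no bracket -> illegal

Answer: (0,3) (0,5) (2,1) (2,4)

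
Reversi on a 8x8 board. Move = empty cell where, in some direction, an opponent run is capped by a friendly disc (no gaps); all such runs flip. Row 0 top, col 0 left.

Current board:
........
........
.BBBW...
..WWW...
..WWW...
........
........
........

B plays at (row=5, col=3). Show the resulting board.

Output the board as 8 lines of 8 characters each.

Place B at (5,3); scan 8 dirs for brackets.
Dir NW: opp run (4,2), next='.' -> no flip
Dir N: opp run (4,3) (3,3) capped by B -> flip
Dir NE: opp run (4,4), next='.' -> no flip
Dir W: first cell '.' (not opp) -> no flip
Dir E: first cell '.' (not opp) -> no flip
Dir SW: first cell '.' (not opp) -> no flip
Dir S: first cell '.' (not opp) -> no flip
Dir SE: first cell '.' (not opp) -> no flip
All flips: (3,3) (4,3)

Answer: ........
........
.BBBW...
..WBW...
..WBW...
...B....
........
........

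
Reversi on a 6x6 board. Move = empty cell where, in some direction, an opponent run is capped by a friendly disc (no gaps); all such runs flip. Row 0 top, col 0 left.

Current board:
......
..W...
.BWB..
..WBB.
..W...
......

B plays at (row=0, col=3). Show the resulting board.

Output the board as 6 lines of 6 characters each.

Place B at (0,3); scan 8 dirs for brackets.
Dir NW: edge -> no flip
Dir N: edge -> no flip
Dir NE: edge -> no flip
Dir W: first cell '.' (not opp) -> no flip
Dir E: first cell '.' (not opp) -> no flip
Dir SW: opp run (1,2) capped by B -> flip
Dir S: first cell '.' (not opp) -> no flip
Dir SE: first cell '.' (not opp) -> no flip
All flips: (1,2)

Answer: ...B..
..B...
.BWB..
..WBB.
..W...
......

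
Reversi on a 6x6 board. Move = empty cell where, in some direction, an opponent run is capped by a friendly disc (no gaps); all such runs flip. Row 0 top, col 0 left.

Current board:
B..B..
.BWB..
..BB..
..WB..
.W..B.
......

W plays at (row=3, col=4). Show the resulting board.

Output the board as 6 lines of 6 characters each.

Answer: B..B..
.BWB..
..BW..
..WWW.
.W..B.
......

Derivation:
Place W at (3,4); scan 8 dirs for brackets.
Dir NW: opp run (2,3) capped by W -> flip
Dir N: first cell '.' (not opp) -> no flip
Dir NE: first cell '.' (not opp) -> no flip
Dir W: opp run (3,3) capped by W -> flip
Dir E: first cell '.' (not opp) -> no flip
Dir SW: first cell '.' (not opp) -> no flip
Dir S: opp run (4,4), next='.' -> no flip
Dir SE: first cell '.' (not opp) -> no flip
All flips: (2,3) (3,3)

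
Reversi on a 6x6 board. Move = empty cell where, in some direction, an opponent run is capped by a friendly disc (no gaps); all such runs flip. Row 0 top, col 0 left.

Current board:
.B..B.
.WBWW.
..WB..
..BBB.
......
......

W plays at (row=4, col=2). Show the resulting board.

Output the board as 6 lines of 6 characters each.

Answer: .B..B.
.WBWW.
..WB..
..WBB.
..W...
......

Derivation:
Place W at (4,2); scan 8 dirs for brackets.
Dir NW: first cell '.' (not opp) -> no flip
Dir N: opp run (3,2) capped by W -> flip
Dir NE: opp run (3,3), next='.' -> no flip
Dir W: first cell '.' (not opp) -> no flip
Dir E: first cell '.' (not opp) -> no flip
Dir SW: first cell '.' (not opp) -> no flip
Dir S: first cell '.' (not opp) -> no flip
Dir SE: first cell '.' (not opp) -> no flip
All flips: (3,2)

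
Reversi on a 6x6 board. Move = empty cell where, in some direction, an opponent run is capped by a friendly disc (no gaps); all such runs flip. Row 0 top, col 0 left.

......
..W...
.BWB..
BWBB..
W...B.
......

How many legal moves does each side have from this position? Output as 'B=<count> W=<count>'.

-- B to move --
(0,1): flips 1 -> legal
(0,2): flips 2 -> legal
(0,3): flips 1 -> legal
(1,1): flips 1 -> legal
(1,3): no bracket -> illegal
(2,0): no bracket -> illegal
(4,1): flips 1 -> legal
(4,2): no bracket -> illegal
(5,0): flips 1 -> legal
(5,1): no bracket -> illegal
B mobility = 6
-- W to move --
(1,0): no bracket -> illegal
(1,1): flips 1 -> legal
(1,3): no bracket -> illegal
(1,4): no bracket -> illegal
(2,0): flips 2 -> legal
(2,4): flips 1 -> legal
(3,4): flips 3 -> legal
(3,5): no bracket -> illegal
(4,1): no bracket -> illegal
(4,2): flips 1 -> legal
(4,3): no bracket -> illegal
(4,5): no bracket -> illegal
(5,3): no bracket -> illegal
(5,4): no bracket -> illegal
(5,5): flips 2 -> legal
W mobility = 6

Answer: B=6 W=6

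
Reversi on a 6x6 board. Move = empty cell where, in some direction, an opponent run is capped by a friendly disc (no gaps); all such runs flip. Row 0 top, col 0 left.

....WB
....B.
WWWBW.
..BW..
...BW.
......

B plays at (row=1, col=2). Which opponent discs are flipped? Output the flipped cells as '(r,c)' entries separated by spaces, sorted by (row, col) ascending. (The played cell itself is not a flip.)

Answer: (2,2)

Derivation:
Dir NW: first cell '.' (not opp) -> no flip
Dir N: first cell '.' (not opp) -> no flip
Dir NE: first cell '.' (not opp) -> no flip
Dir W: first cell '.' (not opp) -> no flip
Dir E: first cell '.' (not opp) -> no flip
Dir SW: opp run (2,1), next='.' -> no flip
Dir S: opp run (2,2) capped by B -> flip
Dir SE: first cell 'B' (not opp) -> no flip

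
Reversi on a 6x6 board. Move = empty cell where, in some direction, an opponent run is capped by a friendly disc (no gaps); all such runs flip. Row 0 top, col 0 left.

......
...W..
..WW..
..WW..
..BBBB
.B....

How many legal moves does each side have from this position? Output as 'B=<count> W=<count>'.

-- B to move --
(0,2): no bracket -> illegal
(0,3): flips 3 -> legal
(0,4): no bracket -> illegal
(1,1): flips 2 -> legal
(1,2): flips 2 -> legal
(1,4): no bracket -> illegal
(2,1): flips 1 -> legal
(2,4): flips 1 -> legal
(3,1): no bracket -> illegal
(3,4): no bracket -> illegal
(4,1): no bracket -> illegal
B mobility = 5
-- W to move --
(3,1): no bracket -> illegal
(3,4): no bracket -> illegal
(3,5): no bracket -> illegal
(4,0): no bracket -> illegal
(4,1): no bracket -> illegal
(5,0): no bracket -> illegal
(5,2): flips 1 -> legal
(5,3): flips 1 -> legal
(5,4): flips 1 -> legal
(5,5): flips 1 -> legal
W mobility = 4

Answer: B=5 W=4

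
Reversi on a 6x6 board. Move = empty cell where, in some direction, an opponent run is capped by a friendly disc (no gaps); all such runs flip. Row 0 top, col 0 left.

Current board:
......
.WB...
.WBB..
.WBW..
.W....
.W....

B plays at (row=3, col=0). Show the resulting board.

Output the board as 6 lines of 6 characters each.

Answer: ......
.WB...
.BBB..
BBBW..
.W....
.W....

Derivation:
Place B at (3,0); scan 8 dirs for brackets.
Dir NW: edge -> no flip
Dir N: first cell '.' (not opp) -> no flip
Dir NE: opp run (2,1) capped by B -> flip
Dir W: edge -> no flip
Dir E: opp run (3,1) capped by B -> flip
Dir SW: edge -> no flip
Dir S: first cell '.' (not opp) -> no flip
Dir SE: opp run (4,1), next='.' -> no flip
All flips: (2,1) (3,1)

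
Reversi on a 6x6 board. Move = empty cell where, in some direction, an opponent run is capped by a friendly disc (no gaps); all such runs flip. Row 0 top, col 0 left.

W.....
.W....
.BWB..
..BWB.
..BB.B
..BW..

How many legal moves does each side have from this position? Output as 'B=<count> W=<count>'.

-- B to move --
(0,1): flips 1 -> legal
(0,2): no bracket -> illegal
(1,0): no bracket -> illegal
(1,2): flips 1 -> legal
(1,3): no bracket -> illegal
(2,0): no bracket -> illegal
(2,4): flips 1 -> legal
(3,1): no bracket -> illegal
(4,4): no bracket -> illegal
(5,4): flips 1 -> legal
B mobility = 4
-- W to move --
(1,0): no bracket -> illegal
(1,2): no bracket -> illegal
(1,3): flips 1 -> legal
(1,4): no bracket -> illegal
(2,0): flips 1 -> legal
(2,4): flips 1 -> legal
(2,5): no bracket -> illegal
(3,0): no bracket -> illegal
(3,1): flips 3 -> legal
(3,5): flips 1 -> legal
(4,1): no bracket -> illegal
(4,4): no bracket -> illegal
(5,1): flips 2 -> legal
(5,4): no bracket -> illegal
(5,5): no bracket -> illegal
W mobility = 6

Answer: B=4 W=6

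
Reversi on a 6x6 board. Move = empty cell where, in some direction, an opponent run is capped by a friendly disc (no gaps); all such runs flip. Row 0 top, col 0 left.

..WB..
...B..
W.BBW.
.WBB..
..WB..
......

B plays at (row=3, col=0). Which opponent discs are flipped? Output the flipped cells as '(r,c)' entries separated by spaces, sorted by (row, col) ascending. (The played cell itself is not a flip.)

Answer: (3,1)

Derivation:
Dir NW: edge -> no flip
Dir N: opp run (2,0), next='.' -> no flip
Dir NE: first cell '.' (not opp) -> no flip
Dir W: edge -> no flip
Dir E: opp run (3,1) capped by B -> flip
Dir SW: edge -> no flip
Dir S: first cell '.' (not opp) -> no flip
Dir SE: first cell '.' (not opp) -> no flip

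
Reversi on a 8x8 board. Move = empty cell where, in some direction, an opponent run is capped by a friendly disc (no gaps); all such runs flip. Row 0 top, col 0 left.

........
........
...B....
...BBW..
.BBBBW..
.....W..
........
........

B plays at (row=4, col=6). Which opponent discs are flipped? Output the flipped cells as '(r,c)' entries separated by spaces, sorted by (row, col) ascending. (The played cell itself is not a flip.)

Answer: (4,5)

Derivation:
Dir NW: opp run (3,5), next='.' -> no flip
Dir N: first cell '.' (not opp) -> no flip
Dir NE: first cell '.' (not opp) -> no flip
Dir W: opp run (4,5) capped by B -> flip
Dir E: first cell '.' (not opp) -> no flip
Dir SW: opp run (5,5), next='.' -> no flip
Dir S: first cell '.' (not opp) -> no flip
Dir SE: first cell '.' (not opp) -> no flip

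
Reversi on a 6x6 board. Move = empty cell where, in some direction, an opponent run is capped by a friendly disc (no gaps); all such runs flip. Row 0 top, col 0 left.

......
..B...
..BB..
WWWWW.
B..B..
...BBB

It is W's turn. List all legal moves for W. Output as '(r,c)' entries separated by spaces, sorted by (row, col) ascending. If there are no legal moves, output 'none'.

(0,1): flips 2 -> legal
(0,2): flips 2 -> legal
(0,3): no bracket -> illegal
(1,1): flips 1 -> legal
(1,3): flips 2 -> legal
(1,4): flips 1 -> legal
(2,1): no bracket -> illegal
(2,4): no bracket -> illegal
(4,1): no bracket -> illegal
(4,2): no bracket -> illegal
(4,4): no bracket -> illegal
(4,5): no bracket -> illegal
(5,0): flips 1 -> legal
(5,1): no bracket -> illegal
(5,2): flips 1 -> legal

Answer: (0,1) (0,2) (1,1) (1,3) (1,4) (5,0) (5,2)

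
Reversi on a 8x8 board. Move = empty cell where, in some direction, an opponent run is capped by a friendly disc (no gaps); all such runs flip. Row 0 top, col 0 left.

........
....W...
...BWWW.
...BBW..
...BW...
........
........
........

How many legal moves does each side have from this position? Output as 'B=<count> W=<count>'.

Answer: B=9 W=4

Derivation:
-- B to move --
(0,3): no bracket -> illegal
(0,4): flips 2 -> legal
(0,5): flips 1 -> legal
(1,3): no bracket -> illegal
(1,5): flips 1 -> legal
(1,6): flips 1 -> legal
(1,7): no bracket -> illegal
(2,7): flips 3 -> legal
(3,6): flips 1 -> legal
(3,7): no bracket -> illegal
(4,5): flips 1 -> legal
(4,6): no bracket -> illegal
(5,3): no bracket -> illegal
(5,4): flips 1 -> legal
(5,5): flips 1 -> legal
B mobility = 9
-- W to move --
(1,2): no bracket -> illegal
(1,3): no bracket -> illegal
(2,2): flips 2 -> legal
(3,2): flips 3 -> legal
(4,2): flips 2 -> legal
(4,5): no bracket -> illegal
(5,2): flips 2 -> legal
(5,3): no bracket -> illegal
(5,4): no bracket -> illegal
W mobility = 4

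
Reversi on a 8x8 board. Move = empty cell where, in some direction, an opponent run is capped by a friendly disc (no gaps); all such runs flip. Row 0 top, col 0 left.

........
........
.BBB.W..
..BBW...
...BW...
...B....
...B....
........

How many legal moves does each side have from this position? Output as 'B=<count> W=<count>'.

-- B to move --
(1,4): no bracket -> illegal
(1,5): no bracket -> illegal
(1,6): flips 2 -> legal
(2,4): no bracket -> illegal
(2,6): no bracket -> illegal
(3,5): flips 2 -> legal
(3,6): no bracket -> illegal
(4,5): flips 2 -> legal
(5,4): no bracket -> illegal
(5,5): flips 1 -> legal
B mobility = 4
-- W to move --
(1,0): no bracket -> illegal
(1,1): flips 2 -> legal
(1,2): flips 1 -> legal
(1,3): no bracket -> illegal
(1,4): no bracket -> illegal
(2,0): no bracket -> illegal
(2,4): no bracket -> illegal
(3,0): no bracket -> illegal
(3,1): flips 2 -> legal
(4,1): no bracket -> illegal
(4,2): flips 1 -> legal
(5,2): flips 1 -> legal
(5,4): no bracket -> illegal
(6,2): flips 1 -> legal
(6,4): no bracket -> illegal
(7,2): no bracket -> illegal
(7,3): no bracket -> illegal
(7,4): no bracket -> illegal
W mobility = 6

Answer: B=4 W=6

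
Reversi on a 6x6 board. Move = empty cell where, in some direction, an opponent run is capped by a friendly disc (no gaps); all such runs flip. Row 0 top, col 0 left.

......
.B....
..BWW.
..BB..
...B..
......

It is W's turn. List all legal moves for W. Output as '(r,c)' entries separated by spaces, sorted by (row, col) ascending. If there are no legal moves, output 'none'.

(0,0): no bracket -> illegal
(0,1): no bracket -> illegal
(0,2): no bracket -> illegal
(1,0): no bracket -> illegal
(1,2): no bracket -> illegal
(1,3): no bracket -> illegal
(2,0): no bracket -> illegal
(2,1): flips 1 -> legal
(3,1): no bracket -> illegal
(3,4): no bracket -> illegal
(4,1): flips 1 -> legal
(4,2): flips 1 -> legal
(4,4): no bracket -> illegal
(5,2): no bracket -> illegal
(5,3): flips 2 -> legal
(5,4): no bracket -> illegal

Answer: (2,1) (4,1) (4,2) (5,3)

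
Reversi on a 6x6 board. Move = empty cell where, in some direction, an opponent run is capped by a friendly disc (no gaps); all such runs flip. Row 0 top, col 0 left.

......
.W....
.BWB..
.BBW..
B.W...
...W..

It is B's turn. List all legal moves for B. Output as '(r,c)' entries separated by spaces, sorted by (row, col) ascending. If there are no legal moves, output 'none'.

(0,0): no bracket -> illegal
(0,1): flips 1 -> legal
(0,2): no bracket -> illegal
(1,0): no bracket -> illegal
(1,2): flips 1 -> legal
(1,3): flips 1 -> legal
(2,0): no bracket -> illegal
(2,4): no bracket -> illegal
(3,4): flips 1 -> legal
(4,1): no bracket -> illegal
(4,3): flips 1 -> legal
(4,4): no bracket -> illegal
(5,1): no bracket -> illegal
(5,2): flips 1 -> legal
(5,4): no bracket -> illegal

Answer: (0,1) (1,2) (1,3) (3,4) (4,3) (5,2)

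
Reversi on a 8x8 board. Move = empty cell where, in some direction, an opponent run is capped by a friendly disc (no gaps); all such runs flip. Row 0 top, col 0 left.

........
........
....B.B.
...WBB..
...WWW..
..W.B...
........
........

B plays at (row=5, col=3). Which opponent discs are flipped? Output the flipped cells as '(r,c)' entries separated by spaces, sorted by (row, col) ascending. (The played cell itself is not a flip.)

Answer: (4,4)

Derivation:
Dir NW: first cell '.' (not opp) -> no flip
Dir N: opp run (4,3) (3,3), next='.' -> no flip
Dir NE: opp run (4,4) capped by B -> flip
Dir W: opp run (5,2), next='.' -> no flip
Dir E: first cell 'B' (not opp) -> no flip
Dir SW: first cell '.' (not opp) -> no flip
Dir S: first cell '.' (not opp) -> no flip
Dir SE: first cell '.' (not opp) -> no flip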